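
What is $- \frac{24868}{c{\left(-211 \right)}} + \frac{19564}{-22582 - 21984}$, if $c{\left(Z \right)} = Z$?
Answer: $\frac{552069642}{4701713} \approx 117.42$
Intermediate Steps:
$- \frac{24868}{c{\left(-211 \right)}} + \frac{19564}{-22582 - 21984} = - \frac{24868}{-211} + \frac{19564}{-22582 - 21984} = \left(-24868\right) \left(- \frac{1}{211}\right) + \frac{19564}{-22582 - 21984} = \frac{24868}{211} + \frac{19564}{-44566} = \frac{24868}{211} + 19564 \left(- \frac{1}{44566}\right) = \frac{24868}{211} - \frac{9782}{22283} = \frac{552069642}{4701713}$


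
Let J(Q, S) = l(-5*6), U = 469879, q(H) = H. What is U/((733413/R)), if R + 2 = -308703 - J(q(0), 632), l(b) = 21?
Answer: -145063864154/733413 ≈ -1.9779e+5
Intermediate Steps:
J(Q, S) = 21
R = -308726 (R = -2 + (-308703 - 1*21) = -2 + (-308703 - 21) = -2 - 308724 = -308726)
U/((733413/R)) = 469879/((733413/(-308726))) = 469879/((733413*(-1/308726))) = 469879/(-733413/308726) = 469879*(-308726/733413) = -145063864154/733413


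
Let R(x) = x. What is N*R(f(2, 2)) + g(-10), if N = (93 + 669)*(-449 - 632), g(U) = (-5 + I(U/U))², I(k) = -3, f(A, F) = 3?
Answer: -2471102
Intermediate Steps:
g(U) = 64 (g(U) = (-5 - 3)² = (-8)² = 64)
N = -823722 (N = 762*(-1081) = -823722)
N*R(f(2, 2)) + g(-10) = -823722*3 + 64 = -2471166 + 64 = -2471102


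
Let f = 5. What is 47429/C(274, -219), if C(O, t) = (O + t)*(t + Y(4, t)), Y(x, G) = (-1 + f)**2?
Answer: -47429/11165 ≈ -4.2480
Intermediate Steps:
Y(x, G) = 16 (Y(x, G) = (-1 + 5)**2 = 4**2 = 16)
C(O, t) = (16 + t)*(O + t) (C(O, t) = (O + t)*(t + 16) = (O + t)*(16 + t) = (16 + t)*(O + t))
47429/C(274, -219) = 47429/((-219)**2 + 16*274 + 16*(-219) + 274*(-219)) = 47429/(47961 + 4384 - 3504 - 60006) = 47429/(-11165) = 47429*(-1/11165) = -47429/11165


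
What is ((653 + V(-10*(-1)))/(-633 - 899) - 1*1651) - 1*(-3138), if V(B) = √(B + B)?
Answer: 2277431/1532 - √5/766 ≈ 1486.6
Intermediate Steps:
V(B) = √2*√B (V(B) = √(2*B) = √2*√B)
((653 + V(-10*(-1)))/(-633 - 899) - 1*1651) - 1*(-3138) = ((653 + √2*√(-10*(-1)))/(-633 - 899) - 1*1651) - 1*(-3138) = ((653 + √2*√10)/(-1532) - 1651) + 3138 = ((653 + 2*√5)*(-1/1532) - 1651) + 3138 = ((-653/1532 - √5/766) - 1651) + 3138 = (-2529985/1532 - √5/766) + 3138 = 2277431/1532 - √5/766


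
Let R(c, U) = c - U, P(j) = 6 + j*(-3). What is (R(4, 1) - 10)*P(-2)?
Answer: -84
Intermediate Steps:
P(j) = 6 - 3*j
(R(4, 1) - 10)*P(-2) = ((4 - 1*1) - 10)*(6 - 3*(-2)) = ((4 - 1) - 10)*(6 + 6) = (3 - 10)*12 = -7*12 = -84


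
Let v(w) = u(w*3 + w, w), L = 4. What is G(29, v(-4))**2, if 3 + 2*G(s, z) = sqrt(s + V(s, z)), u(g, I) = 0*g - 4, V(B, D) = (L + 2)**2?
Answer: (3 - sqrt(65))**2/4 ≈ 6.4066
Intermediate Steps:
V(B, D) = 36 (V(B, D) = (4 + 2)**2 = 6**2 = 36)
u(g, I) = -4 (u(g, I) = 0 - 4 = -4)
v(w) = -4
G(s, z) = -3/2 + sqrt(36 + s)/2 (G(s, z) = -3/2 + sqrt(s + 36)/2 = -3/2 + sqrt(36 + s)/2)
G(29, v(-4))**2 = (-3/2 + sqrt(36 + 29)/2)**2 = (-3/2 + sqrt(65)/2)**2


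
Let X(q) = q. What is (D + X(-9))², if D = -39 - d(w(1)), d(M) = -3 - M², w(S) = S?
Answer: 1936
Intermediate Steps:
D = -35 (D = -39 - (-3 - 1*1²) = -39 - (-3 - 1*1) = -39 - (-3 - 1) = -39 - 1*(-4) = -39 + 4 = -35)
(D + X(-9))² = (-35 - 9)² = (-44)² = 1936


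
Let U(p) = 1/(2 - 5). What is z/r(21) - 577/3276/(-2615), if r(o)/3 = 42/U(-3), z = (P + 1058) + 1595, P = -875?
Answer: -120884489/25700220 ≈ -4.7036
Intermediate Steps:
U(p) = -⅓ (U(p) = 1/(-3) = -⅓)
z = 1778 (z = (-875 + 1058) + 1595 = 183 + 1595 = 1778)
r(o) = -378 (r(o) = 3*(42/(-⅓)) = 3*(42*(-3)) = 3*(-126) = -378)
z/r(21) - 577/3276/(-2615) = 1778/(-378) - 577/3276/(-2615) = 1778*(-1/378) - 577*1/3276*(-1/2615) = -127/27 - 577/3276*(-1/2615) = -127/27 + 577/8566740 = -120884489/25700220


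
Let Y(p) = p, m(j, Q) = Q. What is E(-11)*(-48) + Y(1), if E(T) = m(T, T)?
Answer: 529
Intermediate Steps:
E(T) = T
E(-11)*(-48) + Y(1) = -11*(-48) + 1 = 528 + 1 = 529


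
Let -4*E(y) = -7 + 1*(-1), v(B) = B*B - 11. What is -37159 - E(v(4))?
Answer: -37161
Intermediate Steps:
v(B) = -11 + B² (v(B) = B² - 11 = -11 + B²)
E(y) = 2 (E(y) = -(-7 + 1*(-1))/4 = -(-7 - 1)/4 = -¼*(-8) = 2)
-37159 - E(v(4)) = -37159 - 1*2 = -37159 - 2 = -37161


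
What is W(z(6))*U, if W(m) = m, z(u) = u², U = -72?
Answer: -2592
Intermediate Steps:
W(z(6))*U = 6²*(-72) = 36*(-72) = -2592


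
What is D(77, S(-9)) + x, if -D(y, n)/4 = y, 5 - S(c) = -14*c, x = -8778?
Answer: -9086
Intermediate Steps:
S(c) = 5 + 14*c (S(c) = 5 - (-14)*c = 5 + 14*c)
D(y, n) = -4*y
D(77, S(-9)) + x = -4*77 - 8778 = -308 - 8778 = -9086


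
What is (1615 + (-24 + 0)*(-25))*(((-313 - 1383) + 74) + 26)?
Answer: -3535140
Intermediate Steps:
(1615 + (-24 + 0)*(-25))*(((-313 - 1383) + 74) + 26) = (1615 - 24*(-25))*((-1696 + 74) + 26) = (1615 + 600)*(-1622 + 26) = 2215*(-1596) = -3535140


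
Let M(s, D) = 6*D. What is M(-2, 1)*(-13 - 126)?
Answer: -834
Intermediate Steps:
M(-2, 1)*(-13 - 126) = (6*1)*(-13 - 126) = 6*(-139) = -834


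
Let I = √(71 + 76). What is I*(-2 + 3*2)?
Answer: 28*√3 ≈ 48.497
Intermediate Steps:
I = 7*√3 (I = √147 = 7*√3 ≈ 12.124)
I*(-2 + 3*2) = (7*√3)*(-2 + 3*2) = (7*√3)*(-2 + 6) = (7*√3)*4 = 28*√3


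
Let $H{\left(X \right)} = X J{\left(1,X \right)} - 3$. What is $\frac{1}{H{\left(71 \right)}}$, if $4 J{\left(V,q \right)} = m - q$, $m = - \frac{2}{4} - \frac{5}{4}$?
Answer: $- \frac{16}{20709} \approx -0.00077261$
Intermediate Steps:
$m = - \frac{7}{4}$ ($m = \left(-2\right) \frac{1}{4} - \frac{5}{4} = - \frac{1}{2} - \frac{5}{4} = - \frac{7}{4} \approx -1.75$)
$J{\left(V,q \right)} = - \frac{7}{16} - \frac{q}{4}$ ($J{\left(V,q \right)} = \frac{- \frac{7}{4} - q}{4} = - \frac{7}{16} - \frac{q}{4}$)
$H{\left(X \right)} = -3 + X \left(- \frac{7}{16} - \frac{X}{4}\right)$ ($H{\left(X \right)} = X \left(- \frac{7}{16} - \frac{X}{4}\right) - 3 = -3 + X \left(- \frac{7}{16} - \frac{X}{4}\right)$)
$\frac{1}{H{\left(71 \right)}} = \frac{1}{-3 - \frac{71 \left(7 + 4 \cdot 71\right)}{16}} = \frac{1}{-3 - \frac{71 \left(7 + 284\right)}{16}} = \frac{1}{-3 - \frac{71}{16} \cdot 291} = \frac{1}{-3 - \frac{20661}{16}} = \frac{1}{- \frac{20709}{16}} = - \frac{16}{20709}$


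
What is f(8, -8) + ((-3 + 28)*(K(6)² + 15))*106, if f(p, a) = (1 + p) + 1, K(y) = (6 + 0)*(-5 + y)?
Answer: 135160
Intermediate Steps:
K(y) = -30 + 6*y (K(y) = 6*(-5 + y) = -30 + 6*y)
f(p, a) = 2 + p
f(8, -8) + ((-3 + 28)*(K(6)² + 15))*106 = (2 + 8) + ((-3 + 28)*((-30 + 6*6)² + 15))*106 = 10 + (25*((-30 + 36)² + 15))*106 = 10 + (25*(6² + 15))*106 = 10 + (25*(36 + 15))*106 = 10 + (25*51)*106 = 10 + 1275*106 = 10 + 135150 = 135160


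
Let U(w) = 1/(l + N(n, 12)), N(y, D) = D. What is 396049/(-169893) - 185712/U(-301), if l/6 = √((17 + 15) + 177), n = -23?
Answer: -378614421841/169893 - 1114272*√209 ≈ -1.8337e+7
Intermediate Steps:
l = 6*√209 (l = 6*√((17 + 15) + 177) = 6*√(32 + 177) = 6*√209 ≈ 86.741)
U(w) = 1/(12 + 6*√209) (U(w) = 1/(6*√209 + 12) = 1/(12 + 6*√209))
396049/(-169893) - 185712/U(-301) = 396049/(-169893) - 185712/(-1/615 + √209/1230) = 396049*(-1/169893) - 185712/(-1/615 + √209/1230) = -396049/169893 - 185712/(-1/615 + √209/1230)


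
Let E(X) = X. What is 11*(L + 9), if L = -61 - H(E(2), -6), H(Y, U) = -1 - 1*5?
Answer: -506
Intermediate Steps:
H(Y, U) = -6 (H(Y, U) = -1 - 5 = -6)
L = -55 (L = -61 - 1*(-6) = -61 + 6 = -55)
11*(L + 9) = 11*(-55 + 9) = 11*(-46) = -506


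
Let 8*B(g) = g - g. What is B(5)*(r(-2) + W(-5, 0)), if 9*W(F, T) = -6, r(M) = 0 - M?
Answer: 0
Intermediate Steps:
r(M) = -M
B(g) = 0 (B(g) = (g - g)/8 = (⅛)*0 = 0)
W(F, T) = -⅔ (W(F, T) = (⅑)*(-6) = -⅔)
B(5)*(r(-2) + W(-5, 0)) = 0*(-1*(-2) - ⅔) = 0*(2 - ⅔) = 0*(4/3) = 0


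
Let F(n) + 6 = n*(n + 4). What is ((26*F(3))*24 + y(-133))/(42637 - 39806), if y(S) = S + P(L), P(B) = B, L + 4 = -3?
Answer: 9220/2831 ≈ 3.2568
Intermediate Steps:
L = -7 (L = -4 - 3 = -7)
F(n) = -6 + n*(4 + n) (F(n) = -6 + n*(n + 4) = -6 + n*(4 + n))
y(S) = -7 + S (y(S) = S - 7 = -7 + S)
((26*F(3))*24 + y(-133))/(42637 - 39806) = ((26*(-6 + 3² + 4*3))*24 + (-7 - 133))/(42637 - 39806) = ((26*(-6 + 9 + 12))*24 - 140)/2831 = ((26*15)*24 - 140)*(1/2831) = (390*24 - 140)*(1/2831) = (9360 - 140)*(1/2831) = 9220*(1/2831) = 9220/2831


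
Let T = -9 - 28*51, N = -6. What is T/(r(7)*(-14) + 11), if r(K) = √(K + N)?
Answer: 479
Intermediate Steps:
r(K) = √(-6 + K) (r(K) = √(K - 6) = √(-6 + K))
T = -1437 (T = -9 - 1428 = -1437)
T/(r(7)*(-14) + 11) = -1437/(√(-6 + 7)*(-14) + 11) = -1437/(√1*(-14) + 11) = -1437/(1*(-14) + 11) = -1437/(-14 + 11) = -1437/(-3) = -1437*(-⅓) = 479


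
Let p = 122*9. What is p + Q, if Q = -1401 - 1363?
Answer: -1666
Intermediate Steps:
p = 1098
Q = -2764
p + Q = 1098 - 2764 = -1666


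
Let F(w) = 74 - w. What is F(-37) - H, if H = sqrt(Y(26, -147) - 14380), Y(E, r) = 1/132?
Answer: 111 - I*sqrt(62639247)/66 ≈ 111.0 - 119.92*I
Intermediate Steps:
Y(E, r) = 1/132
H = I*sqrt(62639247)/66 (H = sqrt(1/132 - 14380) = sqrt(-1898159/132) = I*sqrt(62639247)/66 ≈ 119.92*I)
F(-37) - H = (74 - 1*(-37)) - I*sqrt(62639247)/66 = (74 + 37) - I*sqrt(62639247)/66 = 111 - I*sqrt(62639247)/66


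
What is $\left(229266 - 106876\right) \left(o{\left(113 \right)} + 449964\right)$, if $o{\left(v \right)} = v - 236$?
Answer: $55056039990$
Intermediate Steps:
$o{\left(v \right)} = -236 + v$
$\left(229266 - 106876\right) \left(o{\left(113 \right)} + 449964\right) = \left(229266 - 106876\right) \left(\left(-236 + 113\right) + 449964\right) = 122390 \left(-123 + 449964\right) = 122390 \cdot 449841 = 55056039990$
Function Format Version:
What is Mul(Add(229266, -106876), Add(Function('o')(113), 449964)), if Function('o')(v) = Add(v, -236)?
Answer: 55056039990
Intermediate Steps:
Function('o')(v) = Add(-236, v)
Mul(Add(229266, -106876), Add(Function('o')(113), 449964)) = Mul(Add(229266, -106876), Add(Add(-236, 113), 449964)) = Mul(122390, Add(-123, 449964)) = Mul(122390, 449841) = 55056039990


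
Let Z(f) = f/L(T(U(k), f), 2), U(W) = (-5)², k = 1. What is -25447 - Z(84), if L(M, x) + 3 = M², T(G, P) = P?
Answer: -59825925/2351 ≈ -25447.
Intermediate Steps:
U(W) = 25
L(M, x) = -3 + M²
Z(f) = f/(-3 + f²)
-25447 - Z(84) = -25447 - 84/(-3 + 84²) = -25447 - 84/(-3 + 7056) = -25447 - 84/7053 = -25447 - 1*28/2351 = -25447 - 28/2351 = -59825925/2351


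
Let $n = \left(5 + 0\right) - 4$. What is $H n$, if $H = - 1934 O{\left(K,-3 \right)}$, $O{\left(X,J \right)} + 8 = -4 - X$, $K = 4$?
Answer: $30944$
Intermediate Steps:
$O{\left(X,J \right)} = -12 - X$ ($O{\left(X,J \right)} = -8 - \left(4 + X\right) = -12 - X$)
$n = 1$ ($n = 5 - 4 = 1$)
$H = 30944$ ($H = - 1934 \left(-12 - 4\right) = \left(-1934\right) \left(-16\right) = 30944$)
$H n = 30944 \cdot 1 = 30944$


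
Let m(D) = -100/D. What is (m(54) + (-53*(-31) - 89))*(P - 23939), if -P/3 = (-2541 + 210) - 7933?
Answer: 287195524/27 ≈ 1.0637e+7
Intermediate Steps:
P = 30792 (P = -3*((-2541 + 210) - 7933) = -3*(-2331 - 7933) = -3*(-10264) = 30792)
(m(54) + (-53*(-31) - 89))*(P - 23939) = (-100/54 + (-53*(-31) - 89))*(30792 - 23939) = (-100*1/54 + (1643 - 89))*6853 = (-50/27 + 1554)*6853 = (41908/27)*6853 = 287195524/27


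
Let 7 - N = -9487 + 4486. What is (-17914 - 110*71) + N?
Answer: -20716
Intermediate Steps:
N = 5008 (N = 7 - (-9487 + 4486) = 7 - 1*(-5001) = 7 + 5001 = 5008)
(-17914 - 110*71) + N = (-17914 - 110*71) + 5008 = (-17914 - 7810) + 5008 = -25724 + 5008 = -20716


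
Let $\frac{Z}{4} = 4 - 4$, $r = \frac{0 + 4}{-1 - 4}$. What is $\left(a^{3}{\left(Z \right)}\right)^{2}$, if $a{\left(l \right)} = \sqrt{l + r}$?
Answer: $- \frac{64}{125} \approx -0.512$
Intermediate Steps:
$r = - \frac{4}{5}$ ($r = \frac{4}{-5} = 4 \left(- \frac{1}{5}\right) = - \frac{4}{5} \approx -0.8$)
$Z = 0$ ($Z = 4 \left(4 - 4\right) = 4 \cdot 0 = 0$)
$a{\left(l \right)} = \sqrt{- \frac{4}{5} + l}$ ($a{\left(l \right)} = \sqrt{l - \frac{4}{5}} = \sqrt{- \frac{4}{5} + l}$)
$\left(a^{3}{\left(Z \right)}\right)^{2} = \left(\left(\frac{\sqrt{-20 + 25 \cdot 0}}{5}\right)^{3}\right)^{2} = \left(\left(\frac{\sqrt{-20 + 0}}{5}\right)^{3}\right)^{2} = \left(\left(\frac{\sqrt{-20}}{5}\right)^{3}\right)^{2} = \left(\left(\frac{2 i \sqrt{5}}{5}\right)^{3}\right)^{2} = \left(- \frac{8 i \sqrt{5}}{25}\right)^{2} = - \frac{64}{125}$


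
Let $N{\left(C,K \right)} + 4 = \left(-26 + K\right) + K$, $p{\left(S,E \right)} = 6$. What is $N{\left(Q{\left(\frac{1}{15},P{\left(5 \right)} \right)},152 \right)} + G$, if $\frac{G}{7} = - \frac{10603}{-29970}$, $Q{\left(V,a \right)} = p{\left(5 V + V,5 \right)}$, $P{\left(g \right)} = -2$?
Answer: $\frac{8286001}{29970} \approx 276.48$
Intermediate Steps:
$Q{\left(V,a \right)} = 6$
$N{\left(C,K \right)} = -30 + 2 K$ ($N{\left(C,K \right)} = -4 + \left(\left(-26 + K\right) + K\right) = -4 + \left(-26 + 2 K\right) = -30 + 2 K$)
$G = \frac{74221}{29970}$ ($G = 7 \left(- \frac{10603}{-29970}\right) = 7 \left(\left(-10603\right) \left(- \frac{1}{29970}\right)\right) = 7 \cdot \frac{10603}{29970} = \frac{74221}{29970} \approx 2.4765$)
$N{\left(Q{\left(\frac{1}{15},P{\left(5 \right)} \right)},152 \right)} + G = \left(-30 + 2 \cdot 152\right) + \frac{74221}{29970} = \left(-30 + 304\right) + \frac{74221}{29970} = 274 + \frac{74221}{29970} = \frac{8286001}{29970}$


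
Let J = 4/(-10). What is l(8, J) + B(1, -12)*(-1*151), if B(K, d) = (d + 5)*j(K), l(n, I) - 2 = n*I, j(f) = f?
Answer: 5279/5 ≈ 1055.8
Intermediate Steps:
J = -2/5 (J = 4*(-1/10) = -2/5 ≈ -0.40000)
l(n, I) = 2 + I*n (l(n, I) = 2 + n*I = 2 + I*n)
B(K, d) = K*(5 + d) (B(K, d) = (d + 5)*K = (5 + d)*K = K*(5 + d))
l(8, J) + B(1, -12)*(-1*151) = (2 - 2/5*8) + (1*(5 - 12))*(-1*151) = (2 - 16/5) + (1*(-7))*(-151) = -6/5 - 7*(-151) = -6/5 + 1057 = 5279/5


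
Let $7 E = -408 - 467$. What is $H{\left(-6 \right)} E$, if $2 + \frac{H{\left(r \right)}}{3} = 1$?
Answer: $375$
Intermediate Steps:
$E = -125$ ($E = \frac{-408 - 467}{7} = \frac{1}{7} \left(-875\right) = -125$)
$H{\left(r \right)} = -3$ ($H{\left(r \right)} = -6 + 3 \cdot 1 = -6 + 3 = -3$)
$H{\left(-6 \right)} E = \left(-3\right) \left(-125\right) = 375$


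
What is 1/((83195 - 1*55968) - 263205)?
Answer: -1/235978 ≈ -4.2377e-6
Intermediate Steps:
1/((83195 - 1*55968) - 263205) = 1/((83195 - 55968) - 263205) = 1/(27227 - 263205) = 1/(-235978) = -1/235978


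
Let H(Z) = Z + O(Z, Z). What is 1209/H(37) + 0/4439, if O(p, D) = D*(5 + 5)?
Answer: 1209/407 ≈ 2.9705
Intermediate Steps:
O(p, D) = 10*D (O(p, D) = D*10 = 10*D)
H(Z) = 11*Z (H(Z) = Z + 10*Z = 11*Z)
1209/H(37) + 0/4439 = 1209/((11*37)) + 0/4439 = 1209/407 + 0*(1/4439) = 1209*(1/407) + 0 = 1209/407 + 0 = 1209/407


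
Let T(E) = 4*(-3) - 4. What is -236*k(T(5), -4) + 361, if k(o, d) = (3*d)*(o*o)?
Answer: 725353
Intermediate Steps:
T(E) = -16 (T(E) = -12 - 4 = -16)
k(o, d) = 3*d*o² (k(o, d) = (3*d)*o² = 3*d*o²)
-236*k(T(5), -4) + 361 = -708*(-4)*(-16)² + 361 = -708*(-4)*256 + 361 = -236*(-3072) + 361 = 724992 + 361 = 725353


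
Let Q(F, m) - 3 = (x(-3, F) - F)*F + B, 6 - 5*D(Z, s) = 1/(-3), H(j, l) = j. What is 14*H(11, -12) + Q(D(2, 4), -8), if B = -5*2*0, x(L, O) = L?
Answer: 34109/225 ≈ 151.60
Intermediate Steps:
B = 0 (B = -10*0 = 0)
D(Z, s) = 19/15 (D(Z, s) = 6/5 - ⅕/(-3) = 6/5 - ⅕*(-⅓) = 6/5 + 1/15 = 19/15)
Q(F, m) = 3 + F*(-3 - F) (Q(F, m) = 3 + ((-3 - F)*F + 0) = 3 + (F*(-3 - F) + 0) = 3 + F*(-3 - F))
14*H(11, -12) + Q(D(2, 4), -8) = 14*11 + (3 - (19/15)² - 3*19/15) = 154 + (3 - 1*361/225 - 19/5) = 154 + (3 - 361/225 - 19/5) = 154 - 541/225 = 34109/225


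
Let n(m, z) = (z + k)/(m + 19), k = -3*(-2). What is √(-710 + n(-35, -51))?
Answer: I*√11315/4 ≈ 26.593*I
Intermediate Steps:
k = 6
n(m, z) = (6 + z)/(19 + m) (n(m, z) = (z + 6)/(m + 19) = (6 + z)/(19 + m))
√(-710 + n(-35, -51)) = √(-710 + (6 - 51)/(19 - 35)) = √(-710 - 45/(-16)) = √(-710 - 1/16*(-45)) = √(-710 + 45/16) = √(-11315/16) = I*√11315/4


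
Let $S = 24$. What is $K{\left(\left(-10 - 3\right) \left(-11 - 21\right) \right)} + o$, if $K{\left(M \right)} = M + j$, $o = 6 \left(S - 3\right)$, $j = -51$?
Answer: $491$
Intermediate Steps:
$o = 126$ ($o = 6 \left(24 - 3\right) = 6 \cdot 21 = 126$)
$K{\left(M \right)} = -51 + M$ ($K{\left(M \right)} = M - 51 = -51 + M$)
$K{\left(\left(-10 - 3\right) \left(-11 - 21\right) \right)} + o = \left(-51 + \left(-10 - 3\right) \left(-11 - 21\right)\right) + 126 = \left(-51 - -416\right) + 126 = \left(-51 + 416\right) + 126 = 365 + 126 = 491$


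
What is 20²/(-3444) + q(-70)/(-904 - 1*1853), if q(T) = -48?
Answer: -78124/791259 ≈ -0.098734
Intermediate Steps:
20²/(-3444) + q(-70)/(-904 - 1*1853) = 20²/(-3444) - 48/(-904 - 1*1853) = 400*(-1/3444) - 48/(-904 - 1853) = -100/861 - 48/(-2757) = -100/861 - 48*(-1/2757) = -100/861 + 16/919 = -78124/791259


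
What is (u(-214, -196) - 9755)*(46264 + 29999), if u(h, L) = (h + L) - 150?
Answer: -786652845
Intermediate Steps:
u(h, L) = -150 + L + h (u(h, L) = (L + h) - 150 = -150 + L + h)
(u(-214, -196) - 9755)*(46264 + 29999) = ((-150 - 196 - 214) - 9755)*(46264 + 29999) = (-560 - 9755)*76263 = -10315*76263 = -786652845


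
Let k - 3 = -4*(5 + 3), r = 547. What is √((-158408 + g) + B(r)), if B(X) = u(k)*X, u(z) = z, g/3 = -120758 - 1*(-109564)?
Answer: I*√207853 ≈ 455.91*I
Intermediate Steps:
k = -29 (k = 3 - 4*(5 + 3) = 3 - 4*8 = 3 - 32 = -29)
g = -33582 (g = 3*(-120758 - 1*(-109564)) = 3*(-120758 + 109564) = 3*(-11194) = -33582)
B(X) = -29*X
√((-158408 + g) + B(r)) = √((-158408 - 33582) - 29*547) = √(-191990 - 15863) = √(-207853) = I*√207853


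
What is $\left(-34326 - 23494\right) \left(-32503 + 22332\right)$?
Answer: $588087220$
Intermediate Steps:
$\left(-34326 - 23494\right) \left(-32503 + 22332\right) = \left(-34326 - 23494\right) \left(-10171\right) = \left(-57820\right) \left(-10171\right) = 588087220$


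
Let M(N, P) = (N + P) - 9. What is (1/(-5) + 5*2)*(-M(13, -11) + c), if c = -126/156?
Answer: 7889/130 ≈ 60.685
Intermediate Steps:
M(N, P) = -9 + N + P
c = -21/26 (c = -126*1/156 = -21/26 ≈ -0.80769)
(1/(-5) + 5*2)*(-M(13, -11) + c) = (1/(-5) + 5*2)*(-(-9 + 13 - 11) - 21/26) = (-1/5 + 10)*(-1*(-7) - 21/26) = 49*(7 - 21/26)/5 = (49/5)*(161/26) = 7889/130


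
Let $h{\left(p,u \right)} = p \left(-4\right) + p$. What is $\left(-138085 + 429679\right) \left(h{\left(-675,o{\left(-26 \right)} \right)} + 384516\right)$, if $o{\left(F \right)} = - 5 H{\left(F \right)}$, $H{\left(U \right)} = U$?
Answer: $112713036354$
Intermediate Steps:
$o{\left(F \right)} = - 5 F$
$h{\left(p,u \right)} = - 3 p$ ($h{\left(p,u \right)} = - 4 p + p = - 3 p$)
$\left(-138085 + 429679\right) \left(h{\left(-675,o{\left(-26 \right)} \right)} + 384516\right) = \left(-138085 + 429679\right) \left(\left(-3\right) \left(-675\right) + 384516\right) = 291594 \left(2025 + 384516\right) = 291594 \cdot 386541 = 112713036354$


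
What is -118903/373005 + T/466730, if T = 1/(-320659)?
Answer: -3559032539944243/11164873321397070 ≈ -0.31877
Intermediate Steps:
T = -1/320659 ≈ -3.1186e-6
-118903/373005 + T/466730 = -118903/373005 - 1/320659/466730 = -118903*1/373005 - 1/320659*1/466730 = -118903/373005 - 1/149661175070 = -3559032539944243/11164873321397070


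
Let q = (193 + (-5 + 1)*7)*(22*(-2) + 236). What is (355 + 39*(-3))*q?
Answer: 7539840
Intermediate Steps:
q = 31680 (q = (193 - 4*7)*(-44 + 236) = (193 - 28)*192 = 165*192 = 31680)
(355 + 39*(-3))*q = (355 + 39*(-3))*31680 = (355 - 117)*31680 = 238*31680 = 7539840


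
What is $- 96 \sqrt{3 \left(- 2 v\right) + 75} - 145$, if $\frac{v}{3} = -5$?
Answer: $-145 - 96 \sqrt{165} \approx -1378.1$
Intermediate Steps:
$v = -15$ ($v = 3 \left(-5\right) = -15$)
$- 96 \sqrt{3 \left(- 2 v\right) + 75} - 145 = - 96 \sqrt{3 \left(\left(-2\right) \left(-15\right)\right) + 75} - 145 = - 96 \sqrt{3 \cdot 30 + 75} - 145 = - 96 \sqrt{90 + 75} - 145 = - 96 \sqrt{165} - 145 = -145 - 96 \sqrt{165}$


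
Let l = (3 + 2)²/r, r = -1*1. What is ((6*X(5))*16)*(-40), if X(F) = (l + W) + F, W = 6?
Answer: 53760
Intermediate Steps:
r = -1
l = -25 (l = (3 + 2)²/(-1) = 5²*(-1) = 25*(-1) = -25)
X(F) = -19 + F (X(F) = (-25 + 6) + F = -19 + F)
((6*X(5))*16)*(-40) = ((6*(-19 + 5))*16)*(-40) = ((6*(-14))*16)*(-40) = -84*16*(-40) = -1344*(-40) = 53760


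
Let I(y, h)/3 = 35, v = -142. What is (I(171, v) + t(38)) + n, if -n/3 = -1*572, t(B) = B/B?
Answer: 1822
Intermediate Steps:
t(B) = 1
I(y, h) = 105 (I(y, h) = 3*35 = 105)
n = 1716 (n = -(-3)*572 = -3*(-572) = 1716)
(I(171, v) + t(38)) + n = (105 + 1) + 1716 = 106 + 1716 = 1822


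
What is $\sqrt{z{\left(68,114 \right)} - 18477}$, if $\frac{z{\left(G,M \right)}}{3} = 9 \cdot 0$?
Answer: $3 i \sqrt{2053} \approx 135.93 i$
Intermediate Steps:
$z{\left(G,M \right)} = 0$ ($z{\left(G,M \right)} = 3 \cdot 9 \cdot 0 = 3 \cdot 0 = 0$)
$\sqrt{z{\left(68,114 \right)} - 18477} = \sqrt{0 - 18477} = \sqrt{-18477} = 3 i \sqrt{2053}$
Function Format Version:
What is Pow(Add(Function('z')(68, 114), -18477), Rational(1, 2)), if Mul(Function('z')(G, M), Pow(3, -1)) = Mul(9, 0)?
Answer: Mul(3, I, Pow(2053, Rational(1, 2))) ≈ Mul(135.93, I)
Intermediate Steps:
Function('z')(G, M) = 0 (Function('z')(G, M) = Mul(3, Mul(9, 0)) = Mul(3, 0) = 0)
Pow(Add(Function('z')(68, 114), -18477), Rational(1, 2)) = Pow(Add(0, -18477), Rational(1, 2)) = Pow(-18477, Rational(1, 2)) = Mul(3, I, Pow(2053, Rational(1, 2)))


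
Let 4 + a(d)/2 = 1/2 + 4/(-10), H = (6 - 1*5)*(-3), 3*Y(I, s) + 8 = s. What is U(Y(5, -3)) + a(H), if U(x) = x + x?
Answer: -227/15 ≈ -15.133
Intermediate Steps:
Y(I, s) = -8/3 + s/3
U(x) = 2*x
H = -3 (H = (6 - 5)*(-3) = 1*(-3) = -3)
a(d) = -39/5 (a(d) = -8 + 2*(1/2 + 4/(-10)) = -8 + 2*(1*(1/2) + 4*(-1/10)) = -8 + 2*(1/2 - 2/5) = -8 + 2*(1/10) = -8 + 1/5 = -39/5)
U(Y(5, -3)) + a(H) = 2*(-8/3 + (1/3)*(-3)) - 39/5 = 2*(-8/3 - 1) - 39/5 = 2*(-11/3) - 39/5 = -22/3 - 39/5 = -227/15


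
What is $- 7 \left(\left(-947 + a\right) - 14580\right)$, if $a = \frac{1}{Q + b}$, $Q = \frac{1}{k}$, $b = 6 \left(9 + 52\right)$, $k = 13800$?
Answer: $\frac{78423773327}{721543} \approx 1.0869 \cdot 10^{5}$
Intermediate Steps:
$b = 366$ ($b = 6 \cdot 61 = 366$)
$Q = \frac{1}{13800} \approx 7.2464 \cdot 10^{-5}$
$a = \frac{13800}{5050801}$ ($a = \frac{1}{\frac{1}{13800} + 366} = \frac{1}{\frac{5050801}{13800}} = \frac{13800}{5050801} \approx 0.0027322$)
$- 7 \left(\left(-947 + a\right) - 14580\right) = - 7 \left(\left(-947 + \frac{13800}{5050801}\right) - 14580\right) = - 7 \left(- \frac{4783094747}{5050801} - 14580\right) = \left(-7\right) \left(- \frac{78423773327}{5050801}\right) = \frac{78423773327}{721543}$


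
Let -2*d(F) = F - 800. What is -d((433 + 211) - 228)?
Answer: -192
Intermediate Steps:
d(F) = 400 - F/2 (d(F) = -(F - 800)/2 = -(-800 + F)/2 = 400 - F/2)
-d((433 + 211) - 228) = -(400 - ((433 + 211) - 228)/2) = -(400 - (644 - 228)/2) = -(400 - 1/2*416) = -(400 - 208) = -1*192 = -192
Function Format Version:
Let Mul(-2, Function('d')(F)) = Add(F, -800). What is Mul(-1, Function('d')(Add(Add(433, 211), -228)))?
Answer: -192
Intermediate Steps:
Function('d')(F) = Add(400, Mul(Rational(-1, 2), F)) (Function('d')(F) = Mul(Rational(-1, 2), Add(F, -800)) = Mul(Rational(-1, 2), Add(-800, F)) = Add(400, Mul(Rational(-1, 2), F)))
Mul(-1, Function('d')(Add(Add(433, 211), -228))) = Mul(-1, Add(400, Mul(Rational(-1, 2), Add(Add(433, 211), -228)))) = Mul(-1, Add(400, Mul(Rational(-1, 2), Add(644, -228)))) = Mul(-1, Add(400, Mul(Rational(-1, 2), 416))) = Mul(-1, Add(400, -208)) = Mul(-1, 192) = -192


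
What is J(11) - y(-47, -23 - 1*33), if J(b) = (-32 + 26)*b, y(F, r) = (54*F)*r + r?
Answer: -142138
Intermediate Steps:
y(F, r) = r + 54*F*r (y(F, r) = 54*F*r + r = r + 54*F*r)
J(b) = -6*b
J(11) - y(-47, -23 - 1*33) = -6*11 - (-23 - 1*33)*(1 + 54*(-47)) = -66 - (-23 - 33)*(1 - 2538) = -66 - (-56)*(-2537) = -66 - 1*142072 = -66 - 142072 = -142138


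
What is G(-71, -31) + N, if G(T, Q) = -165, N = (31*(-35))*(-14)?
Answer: 15025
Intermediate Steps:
N = 15190 (N = -1085*(-14) = 15190)
G(-71, -31) + N = -165 + 15190 = 15025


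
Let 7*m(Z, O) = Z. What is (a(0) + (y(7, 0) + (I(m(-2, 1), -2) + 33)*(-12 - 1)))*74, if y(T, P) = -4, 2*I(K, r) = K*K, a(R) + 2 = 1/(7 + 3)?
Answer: -7894357/245 ≈ -32222.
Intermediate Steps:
m(Z, O) = Z/7
a(R) = -19/10 (a(R) = -2 + 1/(7 + 3) = -2 + 1/10 = -19/10)
I(K, r) = K**2/2 (I(K, r) = (K*K)/2 = K**2/2)
(a(0) + (y(7, 0) + (I(m(-2, 1), -2) + 33)*(-12 - 1)))*74 = (-19/10 + (-4 + (((1/7)*(-2))**2/2 + 33)*(-12 - 1)))*74 = (-19/10 + (-4 + ((-2/7)**2/2 + 33)*(-13)))*74 = (-19/10 + (-4 + ((1/2)*(4/49) + 33)*(-13)))*74 = (-19/10 + (-4 + (2/49 + 33)*(-13)))*74 = (-19/10 + (-4 + (1619/49)*(-13)))*74 = (-19/10 + (-4 - 21047/49))*74 = (-19/10 - 21243/49)*74 = -213361/490*74 = -7894357/245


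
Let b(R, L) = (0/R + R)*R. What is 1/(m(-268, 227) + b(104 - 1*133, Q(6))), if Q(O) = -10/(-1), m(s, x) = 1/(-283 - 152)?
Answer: 435/365834 ≈ 0.0011891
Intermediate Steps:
m(s, x) = -1/435 (m(s, x) = 1/(-435) = -1/435)
Q(O) = 10 (Q(O) = -10*(-1) = 10)
b(R, L) = R**2 (b(R, L) = (0 + R)*R = R*R = R**2)
1/(m(-268, 227) + b(104 - 1*133, Q(6))) = 1/(-1/435 + (104 - 1*133)**2) = 1/(-1/435 + (104 - 133)**2) = 1/(-1/435 + (-29)**2) = 1/(-1/435 + 841) = 1/(365834/435) = 435/365834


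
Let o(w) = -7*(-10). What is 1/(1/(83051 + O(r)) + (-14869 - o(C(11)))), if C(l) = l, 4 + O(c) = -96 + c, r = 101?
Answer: -83052/1240713827 ≈ -6.6939e-5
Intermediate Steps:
O(c) = -100 + c (O(c) = -4 + (-96 + c) = -100 + c)
o(w) = 70
1/(1/(83051 + O(r)) + (-14869 - o(C(11)))) = 1/(1/(83051 + (-100 + 101)) + (-14869 - 1*70)) = 1/(1/(83051 + 1) + (-14869 - 70)) = 1/(1/83052 - 14939) = 1/(-1240713827/83052) = -83052/1240713827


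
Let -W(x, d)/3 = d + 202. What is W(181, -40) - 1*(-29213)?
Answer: 28727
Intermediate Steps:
W(x, d) = -606 - 3*d (W(x, d) = -3*(d + 202) = -3*(202 + d) = -606 - 3*d)
W(181, -40) - 1*(-29213) = (-606 - 3*(-40)) - 1*(-29213) = (-606 + 120) + 29213 = -486 + 29213 = 28727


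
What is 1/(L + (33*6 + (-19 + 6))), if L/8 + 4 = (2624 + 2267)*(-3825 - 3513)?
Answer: -1/287121111 ≈ -3.4828e-9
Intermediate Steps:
L = -287121296 (L = -32 + 8*((2624 + 2267)*(-3825 - 3513)) = -32 + 8*(4891*(-7338)) = -32 + 8*(-35890158) = -32 - 287121264 = -287121296)
1/(L + (33*6 + (-19 + 6))) = 1/(-287121296 + (33*6 + (-19 + 6))) = 1/(-287121296 + (198 - 13)) = 1/(-287121296 + 185) = 1/(-287121111) = -1/287121111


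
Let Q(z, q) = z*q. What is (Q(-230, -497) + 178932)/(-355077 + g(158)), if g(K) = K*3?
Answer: -293242/354603 ≈ -0.82696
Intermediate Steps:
g(K) = 3*K
Q(z, q) = q*z
(Q(-230, -497) + 178932)/(-355077 + g(158)) = (-497*(-230) + 178932)/(-355077 + 3*158) = (114310 + 178932)/(-355077 + 474) = 293242/(-354603) = 293242*(-1/354603) = -293242/354603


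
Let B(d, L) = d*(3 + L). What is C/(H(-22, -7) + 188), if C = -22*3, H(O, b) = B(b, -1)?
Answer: -11/29 ≈ -0.37931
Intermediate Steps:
H(O, b) = 2*b (H(O, b) = b*(3 - 1) = b*2 = 2*b)
C = -66
C/(H(-22, -7) + 188) = -66/(2*(-7) + 188) = -66/(-14 + 188) = -66/174 = -66*1/174 = -11/29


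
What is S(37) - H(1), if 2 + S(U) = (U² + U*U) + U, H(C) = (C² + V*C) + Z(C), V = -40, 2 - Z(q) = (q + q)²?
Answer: 2814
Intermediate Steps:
Z(q) = 2 - 4*q² (Z(q) = 2 - (q + q)² = 2 - (2*q)² = 2 - 4*q²)
H(C) = 2 - 40*C - 3*C² (H(C) = (C² - 40*C) + (2 - 4*C²) = 2 - 40*C - 3*C²)
S(U) = -2 + U + 2*U² (S(U) = -2 + ((U² + U*U) + U) = -2 + ((U² + U²) + U) = -2 + (2*U² + U) = -2 + (U + 2*U²) = -2 + U + 2*U²)
S(37) - H(1) = (-2 + 37 + 2*37²) - (2 - 40*1 - 3*1²) = (-2 + 37 + 2*1369) - (2 - 40 - 3*1) = (-2 + 37 + 2738) - (2 - 40 - 3) = 2773 - 1*(-41) = 2773 + 41 = 2814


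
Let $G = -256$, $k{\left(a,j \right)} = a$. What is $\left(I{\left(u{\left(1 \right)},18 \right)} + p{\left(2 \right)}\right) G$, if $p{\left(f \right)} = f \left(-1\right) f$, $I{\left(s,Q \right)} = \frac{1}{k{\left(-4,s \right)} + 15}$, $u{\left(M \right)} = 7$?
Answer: $\frac{11008}{11} \approx 1000.7$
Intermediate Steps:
$I{\left(s,Q \right)} = \frac{1}{11}$ ($I{\left(s,Q \right)} = \frac{1}{-4 + 15} = \frac{1}{11}$)
$p{\left(f \right)} = - f^{2}$ ($p{\left(f \right)} = - f f = - f^{2}$)
$\left(I{\left(u{\left(1 \right)},18 \right)} + p{\left(2 \right)}\right) G = \left(\frac{1}{11} - 2^{2}\right) \left(-256\right) = \left(\frac{1}{11} - 4\right) \left(-256\right) = \left(- \frac{43}{11}\right) \left(-256\right) = \frac{11008}{11}$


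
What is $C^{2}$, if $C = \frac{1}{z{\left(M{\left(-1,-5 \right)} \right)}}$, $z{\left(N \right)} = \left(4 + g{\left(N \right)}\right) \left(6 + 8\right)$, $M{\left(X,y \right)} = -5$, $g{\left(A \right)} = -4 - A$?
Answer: $\frac{1}{4900} \approx 0.00020408$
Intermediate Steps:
$z{\left(N \right)} = - 14 N$ ($z{\left(N \right)} = \left(4 - \left(4 + N\right)\right) \left(6 + 8\right) = - N 14 = - 14 N$)
$C = \frac{1}{70}$ ($C = \frac{1}{\left(-14\right) \left(-5\right)} = \frac{1}{70} \approx 0.014286$)
$C^{2} = \left(\frac{1}{70}\right)^{2} = \frac{1}{4900}$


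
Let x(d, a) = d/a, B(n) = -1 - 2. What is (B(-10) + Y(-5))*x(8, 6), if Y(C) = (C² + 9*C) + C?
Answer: -112/3 ≈ -37.333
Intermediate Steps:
B(n) = -3
Y(C) = C² + 10*C
(B(-10) + Y(-5))*x(8, 6) = (-3 - 5*(10 - 5))*(8/6) = (-3 - 5*5)*(8*(⅙)) = (-3 - 25)*(4/3) = -28*4/3 = -112/3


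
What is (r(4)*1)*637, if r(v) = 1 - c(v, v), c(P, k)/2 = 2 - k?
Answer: 3185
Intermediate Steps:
c(P, k) = 4 - 2*k (c(P, k) = 2*(2 - k) = 4 - 2*k)
r(v) = -3 + 2*v (r(v) = 1 - (4 - 2*v) = 1 + (-4 + 2*v) = -3 + 2*v)
(r(4)*1)*637 = ((-3 + 2*4)*1)*637 = ((-3 + 8)*1)*637 = (5*1)*637 = 5*637 = 3185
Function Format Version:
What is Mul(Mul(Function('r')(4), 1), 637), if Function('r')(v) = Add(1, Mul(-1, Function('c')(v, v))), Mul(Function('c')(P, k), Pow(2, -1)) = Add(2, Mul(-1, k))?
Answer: 3185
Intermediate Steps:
Function('c')(P, k) = Add(4, Mul(-2, k)) (Function('c')(P, k) = Mul(2, Add(2, Mul(-1, k))) = Add(4, Mul(-2, k)))
Function('r')(v) = Add(-3, Mul(2, v)) (Function('r')(v) = Add(1, Mul(-1, Add(4, Mul(-2, v)))) = Add(1, Add(-4, Mul(2, v))) = Add(-3, Mul(2, v)))
Mul(Mul(Function('r')(4), 1), 637) = Mul(Mul(Add(-3, Mul(2, 4)), 1), 637) = Mul(Mul(Add(-3, 8), 1), 637) = Mul(Mul(5, 1), 637) = Mul(5, 637) = 3185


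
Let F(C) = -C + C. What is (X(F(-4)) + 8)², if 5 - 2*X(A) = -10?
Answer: 961/4 ≈ 240.25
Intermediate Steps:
F(C) = 0
X(A) = 15/2 (X(A) = 5/2 - ½*(-10) = 5/2 + 5 = 15/2)
(X(F(-4)) + 8)² = (15/2 + 8)² = (31/2)² = 961/4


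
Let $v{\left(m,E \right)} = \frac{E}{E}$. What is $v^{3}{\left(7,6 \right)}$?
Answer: $1$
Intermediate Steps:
$v{\left(m,E \right)} = 1$
$v^{3}{\left(7,6 \right)} = 1^{3} = 1$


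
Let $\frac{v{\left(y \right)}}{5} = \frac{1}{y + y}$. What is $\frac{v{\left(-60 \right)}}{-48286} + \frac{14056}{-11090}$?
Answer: $- \frac{8144490647}{6425900880} \approx -1.2674$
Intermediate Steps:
$v{\left(y \right)} = \frac{5}{2 y}$ ($v{\left(y \right)} = \frac{5}{y + y} = \frac{5}{2 y}$)
$\frac{v{\left(-60 \right)}}{-48286} + \frac{14056}{-11090} = \frac{\frac{5}{2} \frac{1}{-60}}{-48286} + \frac{14056}{-11090} = \frac{5}{2} \left(- \frac{1}{60}\right) \left(- \frac{1}{48286}\right) + 14056 \left(- \frac{1}{11090}\right) = \left(- \frac{1}{24}\right) \left(- \frac{1}{48286}\right) - \frac{7028}{5545} = \frac{1}{1158864} - \frac{7028}{5545} = - \frac{8144490647}{6425900880}$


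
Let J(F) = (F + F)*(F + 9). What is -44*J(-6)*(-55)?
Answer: -87120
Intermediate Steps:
J(F) = 2*F*(9 + F) (J(F) = (2*F)*(9 + F) = 2*F*(9 + F))
-44*J(-6)*(-55) = -88*(-6)*(9 - 6)*(-55) = -88*(-6)*3*(-55) = -44*(-36)*(-55) = 1584*(-55) = -87120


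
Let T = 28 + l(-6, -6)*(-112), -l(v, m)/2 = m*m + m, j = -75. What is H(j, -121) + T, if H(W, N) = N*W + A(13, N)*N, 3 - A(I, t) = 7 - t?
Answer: 30948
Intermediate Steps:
A(I, t) = -4 + t (A(I, t) = 3 - (7 - t) = 3 + (-7 + t) = -4 + t)
l(v, m) = -2*m - 2*m² (l(v, m) = -2*(m*m + m) = -2*(m² + m) = -2*(m + m²) = -2*m - 2*m²)
H(W, N) = N*W + N*(-4 + N) (H(W, N) = N*W + (-4 + N)*N = N*W + N*(-4 + N))
T = 6748 (T = 28 - 2*(-6)*(1 - 6)*(-112) = 28 - 2*(-6)*(-5)*(-112) = 28 - 60*(-112) = 28 + 6720 = 6748)
H(j, -121) + T = -121*(-4 - 121 - 75) + 6748 = -121*(-200) + 6748 = 24200 + 6748 = 30948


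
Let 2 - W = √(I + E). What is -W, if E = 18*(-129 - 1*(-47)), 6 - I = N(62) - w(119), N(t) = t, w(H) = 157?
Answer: -2 + 5*I*√55 ≈ -2.0 + 37.081*I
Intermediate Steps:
I = 101 (I = 6 - (62 - 1*157) = 6 - (62 - 157) = 6 - 1*(-95) = 6 + 95 = 101)
E = -1476 (E = 18*(-129 + 47) = 18*(-82) = -1476)
W = 2 - 5*I*√55 (W = 2 - √(101 - 1476) = 2 - √(-1375) = 2 - 5*I*√55 ≈ 2.0 - 37.081*I)
-W = -(2 - 5*I*√55) = -2 + 5*I*√55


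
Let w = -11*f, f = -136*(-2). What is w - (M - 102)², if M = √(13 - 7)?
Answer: -13402 + 204*√6 ≈ -12902.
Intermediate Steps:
M = √6 ≈ 2.4495
f = 272
w = -2992 (w = -11*272 = -2992)
w - (M - 102)² = -2992 - (√6 - 102)² = -2992 - (-102 + √6)²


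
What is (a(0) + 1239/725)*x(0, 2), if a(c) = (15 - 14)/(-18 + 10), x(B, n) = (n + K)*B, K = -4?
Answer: 0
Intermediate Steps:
x(B, n) = B*(-4 + n) (x(B, n) = (n - 4)*B = (-4 + n)*B = B*(-4 + n))
a(c) = -⅛ (a(c) = 1/(-8) = 1*(-⅛) = -⅛)
(a(0) + 1239/725)*x(0, 2) = (-⅛ + 1239/725)*(0*(-4 + 2)) = (-⅛ + 1239*(1/725))*(0*(-2)) = (-⅛ + 1239/725)*0 = (9187/5800)*0 = 0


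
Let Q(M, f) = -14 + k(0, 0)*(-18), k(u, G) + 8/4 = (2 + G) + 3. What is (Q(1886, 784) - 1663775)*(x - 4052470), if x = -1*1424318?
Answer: 9112515376284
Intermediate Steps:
k(u, G) = 3 + G (k(u, G) = -2 + ((2 + G) + 3) = -2 + (5 + G) = 3 + G)
x = -1424318
Q(M, f) = -68 (Q(M, f) = -14 + (3 + 0)*(-18) = -14 + 3*(-18) = -14 - 54 = -68)
(Q(1886, 784) - 1663775)*(x - 4052470) = (-68 - 1663775)*(-1424318 - 4052470) = -1663843*(-5476788) = 9112515376284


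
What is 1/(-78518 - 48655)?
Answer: -1/127173 ≈ -7.8633e-6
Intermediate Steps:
1/(-78518 - 48655) = 1/(-127173) = -1/127173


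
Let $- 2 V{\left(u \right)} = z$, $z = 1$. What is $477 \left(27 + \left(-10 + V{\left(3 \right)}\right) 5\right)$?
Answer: $- \frac{24327}{2} \approx -12164.0$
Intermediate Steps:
$V{\left(u \right)} = - \frac{1}{2}$ ($V{\left(u \right)} = \left(- \frac{1}{2}\right) 1 = - \frac{1}{2}$)
$477 \left(27 + \left(-10 + V{\left(3 \right)}\right) 5\right) = 477 \left(27 + \left(-10 - \frac{1}{2}\right) 5\right) = 477 \left(27 - \frac{105}{2}\right) = 477 \left(- \frac{51}{2}\right) = - \frac{24327}{2}$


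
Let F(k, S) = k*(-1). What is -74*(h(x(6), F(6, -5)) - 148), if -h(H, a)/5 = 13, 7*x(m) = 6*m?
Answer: 15762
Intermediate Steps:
F(k, S) = -k
x(m) = 6*m/7 (x(m) = (6*m)/7 = 6*m/7)
h(H, a) = -65 (h(H, a) = -5*13 = -65)
-74*(h(x(6), F(6, -5)) - 148) = -74*(-65 - 148) = -74*(-213) = 15762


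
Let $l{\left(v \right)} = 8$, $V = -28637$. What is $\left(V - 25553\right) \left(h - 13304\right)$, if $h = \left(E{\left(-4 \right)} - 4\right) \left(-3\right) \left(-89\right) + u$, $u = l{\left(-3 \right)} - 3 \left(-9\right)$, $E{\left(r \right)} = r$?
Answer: $834796950$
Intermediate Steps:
$u = 35$ ($u = 8 - 3 \left(-9\right) = 8 - -27 = 8 + 27 = 35$)
$h = -2101$ ($h = \left(-4 - 4\right) \left(-3\right) \left(-89\right) + 35 = \left(-8\right) \left(-3\right) \left(-89\right) + 35 = 24 \left(-89\right) + 35 = -2136 + 35 = -2101$)
$\left(V - 25553\right) \left(h - 13304\right) = \left(-28637 - 25553\right) \left(-2101 - 13304\right) = \left(-54190\right) \left(-15405\right) = 834796950$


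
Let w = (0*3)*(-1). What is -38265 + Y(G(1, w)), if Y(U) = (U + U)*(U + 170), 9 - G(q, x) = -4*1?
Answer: -33507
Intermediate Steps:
w = 0 (w = 0*(-1) = 0)
G(q, x) = 13 (G(q, x) = 9 - (-4) = 9 - 1*(-4) = 9 + 4 = 13)
Y(U) = 2*U*(170 + U) (Y(U) = (2*U)*(170 + U) = 2*U*(170 + U))
-38265 + Y(G(1, w)) = -38265 + 2*13*(170 + 13) = -38265 + 2*13*183 = -38265 + 4758 = -33507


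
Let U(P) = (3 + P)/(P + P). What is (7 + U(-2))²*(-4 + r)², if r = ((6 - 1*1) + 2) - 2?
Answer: 729/16 ≈ 45.563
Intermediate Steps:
U(P) = (3 + P)/(2*P) (U(P) = (3 + P)/((2*P)) = (3 + P)*(1/(2*P)) = (3 + P)/(2*P))
r = 5 (r = ((6 - 1) + 2) - 2 = (5 + 2) - 2 = 7 - 2 = 5)
(7 + U(-2))²*(-4 + r)² = (7 + (½)*(3 - 2)/(-2))²*(-4 + 5)² = (7 + (½)*(-½)*1)²*1² = (7 - ¼)²*1 = (27/4)²*1 = (729/16)*1 = 729/16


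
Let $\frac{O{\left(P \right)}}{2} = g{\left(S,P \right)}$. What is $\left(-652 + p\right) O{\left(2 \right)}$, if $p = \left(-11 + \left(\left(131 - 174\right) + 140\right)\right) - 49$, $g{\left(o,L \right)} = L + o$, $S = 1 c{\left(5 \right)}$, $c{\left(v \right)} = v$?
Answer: $-8610$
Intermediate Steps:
$S = 5$ ($S = 1 \cdot 5 = 5$)
$O{\left(P \right)} = 10 + 2 P$ ($O{\left(P \right)} = 2 \left(P + 5\right) = 2 \left(5 + P\right) = 10 + 2 P$)
$p = 37$ ($p = \left(-11 + \left(-43 + 140\right)\right) - 49 = \left(-11 + 97\right) - 49 = 86 - 49 = 37$)
$\left(-652 + p\right) O{\left(2 \right)} = \left(-652 + 37\right) \left(10 + 2 \cdot 2\right) = - 615 \left(10 + 4\right) = \left(-615\right) 14 = -8610$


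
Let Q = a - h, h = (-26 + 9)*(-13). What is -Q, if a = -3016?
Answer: 3237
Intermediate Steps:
h = 221 (h = -17*(-13) = 221)
Q = -3237 (Q = -3016 - 1*221 = -3016 - 221 = -3237)
-Q = -1*(-3237) = 3237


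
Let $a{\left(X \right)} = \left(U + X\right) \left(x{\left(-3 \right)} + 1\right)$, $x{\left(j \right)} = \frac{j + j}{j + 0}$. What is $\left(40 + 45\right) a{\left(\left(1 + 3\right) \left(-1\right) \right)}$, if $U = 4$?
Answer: $0$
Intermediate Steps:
$x{\left(j \right)} = 2$ ($x{\left(j \right)} = \frac{2 j}{j} = 2$)
$a{\left(X \right)} = 12 + 3 X$ ($a{\left(X \right)} = \left(4 + X\right) \left(2 + 1\right) = \left(4 + X\right) 3 = 12 + 3 X$)
$\left(40 + 45\right) a{\left(\left(1 + 3\right) \left(-1\right) \right)} = \left(40 + 45\right) \left(12 + 3 \left(1 + 3\right) \left(-1\right)\right) = 85 \left(12 + 3 \cdot 4 \left(-1\right)\right) = 85 \left(12 + 3 \left(-4\right)\right) = 85 \left(12 - 12\right) = 85 \cdot 0 = 0$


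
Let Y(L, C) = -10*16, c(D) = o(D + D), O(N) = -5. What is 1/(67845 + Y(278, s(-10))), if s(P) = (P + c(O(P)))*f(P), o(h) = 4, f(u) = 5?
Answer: 1/67685 ≈ 1.4774e-5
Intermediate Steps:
c(D) = 4
s(P) = 20 + 5*P (s(P) = (P + 4)*5 = (4 + P)*5 = 20 + 5*P)
Y(L, C) = -160
1/(67845 + Y(278, s(-10))) = 1/(67845 - 160) = 1/67685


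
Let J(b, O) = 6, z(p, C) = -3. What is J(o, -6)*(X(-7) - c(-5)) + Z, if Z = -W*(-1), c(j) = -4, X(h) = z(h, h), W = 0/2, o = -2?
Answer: 6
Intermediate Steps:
W = 0 (W = 0*(½) = 0)
X(h) = -3
Z = 0 (Z = -1*0*(-1) = 0*(-1) = 0)
J(o, -6)*(X(-7) - c(-5)) + Z = 6*(-3 - 1*(-4)) + 0 = 6*(-3 + 4) + 0 = 6*1 + 0 = 6 + 0 = 6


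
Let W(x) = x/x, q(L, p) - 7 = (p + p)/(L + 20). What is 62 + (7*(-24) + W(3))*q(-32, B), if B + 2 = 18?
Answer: -1985/3 ≈ -661.67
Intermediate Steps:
B = 16 (B = -2 + 18 = 16)
q(L, p) = 7 + 2*p/(20 + L) (q(L, p) = 7 + (p + p)/(L + 20) = 7 + (2*p)/(20 + L) = 7 + 2*p/(20 + L))
W(x) = 1
62 + (7*(-24) + W(3))*q(-32, B) = 62 + (7*(-24) + 1)*((140 + 2*16 + 7*(-32))/(20 - 32)) = 62 + (-168 + 1)*((140 + 32 - 224)/(-12)) = 62 - (-167)*(-52)/12 = 62 - 167*13/3 = 62 - 2171/3 = -1985/3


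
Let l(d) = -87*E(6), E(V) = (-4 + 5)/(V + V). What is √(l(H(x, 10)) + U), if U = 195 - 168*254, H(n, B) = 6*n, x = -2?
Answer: I*√169937/2 ≈ 206.12*I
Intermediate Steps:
E(V) = 1/(2*V)
U = -42477 (U = 195 - 42672 = -42477)
l(d) = -29/4 (l(d) = -87/(2*6) = -87*1/12 = -29/4)
√(l(H(x, 10)) + U) = √(-29/4 - 42477) = √(-169937/4) = I*√169937/2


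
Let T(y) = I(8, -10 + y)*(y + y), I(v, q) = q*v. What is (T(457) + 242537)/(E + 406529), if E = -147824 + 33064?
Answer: 121069/10061 ≈ 12.033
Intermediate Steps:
T(y) = 2*y*(-80 + 8*y) (T(y) = ((-10 + y)*8)*(y + y) = (-80 + 8*y)*(2*y) = 2*y*(-80 + 8*y))
E = -114760
(T(457) + 242537)/(E + 406529) = (16*457*(-10 + 457) + 242537)/(-114760 + 406529) = (16*457*447 + 242537)/291769 = (3268464 + 242537)*(1/291769) = 3511001*(1/291769) = 121069/10061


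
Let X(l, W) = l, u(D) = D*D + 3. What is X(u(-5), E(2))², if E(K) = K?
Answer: 784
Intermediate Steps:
u(D) = 3 + D² (u(D) = D² + 3 = 3 + D²)
X(u(-5), E(2))² = (3 + (-5)²)² = (3 + 25)² = 28² = 784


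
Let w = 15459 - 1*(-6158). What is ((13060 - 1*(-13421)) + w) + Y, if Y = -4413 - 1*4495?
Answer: 39190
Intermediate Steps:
w = 21617 (w = 15459 + 6158 = 21617)
Y = -8908 (Y = -4413 - 4495 = -8908)
((13060 - 1*(-13421)) + w) + Y = ((13060 - 1*(-13421)) + 21617) - 8908 = ((13060 + 13421) + 21617) - 8908 = (26481 + 21617) - 8908 = 48098 - 8908 = 39190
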